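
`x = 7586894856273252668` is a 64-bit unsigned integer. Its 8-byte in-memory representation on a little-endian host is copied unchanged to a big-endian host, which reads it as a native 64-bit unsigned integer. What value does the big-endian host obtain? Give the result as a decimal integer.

4382397955266595433

7586894856273252668 in 64-bit hexadecimal is 0x694A10ACB867D13C.
Stored little-endian, the bytes at ascending addresses are 3C D1 67 B8 AC 10 4A 69.
Read back as big-endian, the last byte is least significant, giving 0x3CD167B8AC104A69.
0x3CD167B8AC104A69 = 4382397955266595433.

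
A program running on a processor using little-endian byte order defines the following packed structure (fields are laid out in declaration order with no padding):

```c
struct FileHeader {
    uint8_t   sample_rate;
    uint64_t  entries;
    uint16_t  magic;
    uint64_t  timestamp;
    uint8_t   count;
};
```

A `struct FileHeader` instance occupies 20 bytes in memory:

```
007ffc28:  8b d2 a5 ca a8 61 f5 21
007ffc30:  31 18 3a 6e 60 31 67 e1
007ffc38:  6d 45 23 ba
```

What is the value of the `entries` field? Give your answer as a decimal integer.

`entries` follows `sample_rate` (1 byte), so it starts at byte offset 1 and occupies 8 bytes.
Bytes at offsets 1..8: D2 A5 CA A8 61 F5 21 31.
Little-endian: lowest address holds the least-significant byte.
Reassemble most-significant byte first: 31 21 F5 61 A8 CA A5 D2 → 0x3121F561A8CAA5D2.
0x3121F561A8CAA5D2 = 3540380581882406354.

3540380581882406354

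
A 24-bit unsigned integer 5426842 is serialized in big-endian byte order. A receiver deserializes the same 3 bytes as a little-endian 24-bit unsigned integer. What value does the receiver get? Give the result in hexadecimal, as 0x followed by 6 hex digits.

0x9ACE52

5426842 in 24-bit hexadecimal is 0x52CE9A.
Stored big-endian, the bytes at ascending addresses are 52 CE 9A.
Read back as little-endian, the first byte is least significant, giving 0x9ACE52.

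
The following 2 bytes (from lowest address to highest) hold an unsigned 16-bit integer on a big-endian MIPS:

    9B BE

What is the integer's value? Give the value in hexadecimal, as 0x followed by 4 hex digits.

0x9BBE

Big-endian: lowest address holds the most-significant byte.
The bytes are already most-significant first: 0x9BBE.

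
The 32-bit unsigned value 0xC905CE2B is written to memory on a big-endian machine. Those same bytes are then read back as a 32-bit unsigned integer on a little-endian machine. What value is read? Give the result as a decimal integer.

734922185

Stored big-endian, the bytes at ascending addresses are C9 05 CE 2B.
Read back as little-endian, the first byte is least significant, giving 0x2BCE05C9.
0x2BCE05C9 = 734922185.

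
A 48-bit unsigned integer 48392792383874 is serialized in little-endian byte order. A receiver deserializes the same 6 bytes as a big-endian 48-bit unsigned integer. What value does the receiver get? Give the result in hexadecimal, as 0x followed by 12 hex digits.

48392792383874 in 48-bit hexadecimal is 0x2C0353332182.
Stored little-endian, the bytes at ascending addresses are 82 21 33 53 03 2C.
Read back as big-endian, the last byte is least significant, giving 0x82213353032C.

0x82213353032C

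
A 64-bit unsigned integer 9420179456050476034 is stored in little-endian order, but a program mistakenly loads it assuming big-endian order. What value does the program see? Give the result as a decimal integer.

9420179456050476034 in 64-bit hexadecimal is 0x82BB334E16523402.
Stored little-endian, the bytes at ascending addresses are 02 34 52 16 4E 33 BB 82.
Read back as big-endian, the last byte is least significant, giving 0x023452164E33BB82.
0x023452164E33BB82 = 158842142619581314.

158842142619581314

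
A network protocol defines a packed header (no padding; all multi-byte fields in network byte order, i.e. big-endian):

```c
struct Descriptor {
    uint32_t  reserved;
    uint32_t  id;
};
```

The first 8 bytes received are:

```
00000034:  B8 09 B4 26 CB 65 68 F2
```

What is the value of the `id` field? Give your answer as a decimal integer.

`id` follows `reserved` (4 bytes), so it starts at byte offset 4 and occupies 4 bytes.
Bytes at offsets 4..7: CB 65 68 F2.
Big-endian stores the most-significant byte at the lowest address.
The bytes are already most-significant first: 0xCB6568F2.
0xCB6568F2 = 3412420850.

3412420850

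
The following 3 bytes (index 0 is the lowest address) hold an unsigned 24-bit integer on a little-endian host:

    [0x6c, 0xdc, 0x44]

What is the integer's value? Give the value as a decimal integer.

4512876

In little-endian order the low byte comes first in memory.
Reassemble most-significant byte first: 44 DC 6C → 0x44DC6C.
0x44DC6C = 4512876.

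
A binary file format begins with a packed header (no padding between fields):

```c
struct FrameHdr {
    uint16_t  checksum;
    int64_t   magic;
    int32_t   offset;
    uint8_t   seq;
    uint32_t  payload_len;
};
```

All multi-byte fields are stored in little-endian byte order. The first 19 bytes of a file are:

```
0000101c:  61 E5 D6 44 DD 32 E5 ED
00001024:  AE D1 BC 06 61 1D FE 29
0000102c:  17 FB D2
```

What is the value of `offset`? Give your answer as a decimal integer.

492897980

`offset` follows `checksum` (2 B), `magic` (8 B), so it starts at offset 2 + 8 = 10 and occupies 4 bytes.
Bytes at offsets 10..13: BC 06 61 1D.
Little-endian stores the least-significant byte at the lowest address.
Reassemble most-significant byte first: 1D 61 06 BC → 0x1D6106BC.
0x1D6106BC = 492897980.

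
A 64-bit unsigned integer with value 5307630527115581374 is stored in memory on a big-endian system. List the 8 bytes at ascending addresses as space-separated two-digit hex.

5307630527115581374 in hexadecimal, padded to 64 bits, is 0x49A87DD7E7BE57BE.
Split into bytes (most-significant first): 49 A8 7D D7 E7 BE 57 BE.
Big-endian: lowest address holds the most-significant byte.
So the memory order matches the most-significant-first order: 49 A8 7D D7 E7 BE 57 BE.

49 A8 7D D7 E7 BE 57 BE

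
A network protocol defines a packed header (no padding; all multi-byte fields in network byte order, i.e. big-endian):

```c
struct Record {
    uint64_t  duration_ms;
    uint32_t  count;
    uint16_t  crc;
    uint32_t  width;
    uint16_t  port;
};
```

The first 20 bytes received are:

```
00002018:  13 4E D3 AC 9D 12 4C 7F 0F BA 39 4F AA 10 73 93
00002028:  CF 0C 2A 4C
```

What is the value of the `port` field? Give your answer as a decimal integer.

`port` follows `duration_ms` (8 B), `count` (4 B), `crc` (2 B), `width` (4 B), so it starts at offset 8 + 4 + 2 + 4 = 18 and occupies 2 bytes.
Bytes at offsets 18..19: 2A 4C.
Big-endian: lowest address holds the most-significant byte.
The bytes are already most-significant first: 0x2A4C.
0x2A4C = 10828.

10828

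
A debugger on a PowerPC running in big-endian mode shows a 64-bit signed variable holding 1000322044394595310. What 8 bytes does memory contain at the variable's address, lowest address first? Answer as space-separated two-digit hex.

1000322044394595310 in hexadecimal, padded to 64 bits, is 0x0DE1DB997521E3EE.
Split into bytes (most-significant first): 0D E1 DB 99 75 21 E3 EE.
Big-endian stores the most-significant byte at the lowest address.
So the memory order matches the most-significant-first order: 0D E1 DB 99 75 21 E3 EE.

0D E1 DB 99 75 21 E3 EE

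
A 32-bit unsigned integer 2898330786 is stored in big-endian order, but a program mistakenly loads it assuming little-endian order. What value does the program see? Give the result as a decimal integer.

2898330786 in 32-bit hexadecimal is 0xACC104A2.
Stored big-endian, the bytes at ascending addresses are AC C1 04 A2.
Read back as little-endian, the first byte is least significant, giving 0xA204C1AC.
0xA204C1AC = 2718220716.

2718220716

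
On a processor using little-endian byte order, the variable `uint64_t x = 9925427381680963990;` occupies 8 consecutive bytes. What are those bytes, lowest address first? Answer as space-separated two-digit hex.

96 81 07 D1 9D 33 BE 89

9925427381680963990 in hexadecimal, padded to 64 bits, is 0x89BE339DD1078196.
Split into bytes (most-significant first): 89 BE 33 9D D1 07 81 96.
Little-endian stores the least-significant byte at the lowest address.
So at ascending addresses the bytes are 96 81 07 D1 9D 33 BE 89.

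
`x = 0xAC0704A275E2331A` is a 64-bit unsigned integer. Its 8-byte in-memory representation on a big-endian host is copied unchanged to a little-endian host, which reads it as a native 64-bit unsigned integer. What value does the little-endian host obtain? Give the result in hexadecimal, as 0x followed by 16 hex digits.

Stored big-endian, the bytes at ascending addresses are AC 07 04 A2 75 E2 33 1A.
Read back as little-endian, the first byte is least significant, giving 0x1A33E275A20407AC.

0x1A33E275A20407AC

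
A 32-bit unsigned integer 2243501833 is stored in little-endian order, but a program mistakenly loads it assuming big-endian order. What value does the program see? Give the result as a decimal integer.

153074053

2243501833 in 32-bit hexadecimal is 0x85B91F09.
Stored little-endian, the bytes at ascending addresses are 09 1F B9 85.
Read back as big-endian, the last byte is least significant, giving 0x091FB985.
0x091FB985 = 153074053.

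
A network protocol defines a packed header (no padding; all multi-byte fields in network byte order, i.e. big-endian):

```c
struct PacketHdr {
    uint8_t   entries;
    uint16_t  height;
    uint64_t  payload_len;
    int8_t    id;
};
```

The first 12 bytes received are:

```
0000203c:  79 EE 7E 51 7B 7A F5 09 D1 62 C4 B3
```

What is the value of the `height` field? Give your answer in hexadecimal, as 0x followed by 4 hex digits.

0xEE7E

`height` follows `entries` (1 byte), so it starts at byte offset 1 and occupies 2 bytes.
Bytes at offsets 1..2: EE 7E.
Big-endian: lowest address holds the most-significant byte.
The bytes are already most-significant first: 0xEE7E.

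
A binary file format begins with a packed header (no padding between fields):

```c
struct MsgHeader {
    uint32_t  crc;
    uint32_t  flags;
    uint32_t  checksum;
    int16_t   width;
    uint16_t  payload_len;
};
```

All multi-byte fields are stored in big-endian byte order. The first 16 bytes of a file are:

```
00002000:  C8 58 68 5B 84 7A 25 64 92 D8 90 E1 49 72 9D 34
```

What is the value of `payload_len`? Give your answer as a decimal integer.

`payload_len` follows `crc` (4 B), `flags` (4 B), `checksum` (4 B), `width` (2 B), so it starts at offset 4 + 4 + 4 + 2 = 14 and occupies 2 bytes.
Bytes at offsets 14..15: 9D 34.
Big-endian stores the most-significant byte at the lowest address.
The bytes are already most-significant first: 0x9D34.
0x9D34 = 40244.

40244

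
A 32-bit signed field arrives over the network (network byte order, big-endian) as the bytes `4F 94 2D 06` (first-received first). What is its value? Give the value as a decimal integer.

1335110918

Big-endian stores the most-significant byte at the lowest address.
The bytes are already most-significant first: 0x4F942D06.
0x4F942D06 = 1335110918.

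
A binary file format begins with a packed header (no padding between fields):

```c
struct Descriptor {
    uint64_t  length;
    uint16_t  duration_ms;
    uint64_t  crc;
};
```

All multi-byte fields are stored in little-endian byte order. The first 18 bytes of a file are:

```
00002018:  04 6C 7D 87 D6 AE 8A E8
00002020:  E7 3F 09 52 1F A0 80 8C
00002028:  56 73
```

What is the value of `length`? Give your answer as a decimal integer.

`length` is the first field, at byte offset 0, occupying 8 bytes.
Bytes at offsets 0..7: 04 6C 7D 87 D6 AE 8A E8.
Little-endian: lowest address holds the least-significant byte.
Reassemble most-significant byte first: E8 8A AE D6 87 7D 6C 04 → 0xE88AAED6877D6C04.
0xE88AAED6877D6C04 = 16756397600004729860.

16756397600004729860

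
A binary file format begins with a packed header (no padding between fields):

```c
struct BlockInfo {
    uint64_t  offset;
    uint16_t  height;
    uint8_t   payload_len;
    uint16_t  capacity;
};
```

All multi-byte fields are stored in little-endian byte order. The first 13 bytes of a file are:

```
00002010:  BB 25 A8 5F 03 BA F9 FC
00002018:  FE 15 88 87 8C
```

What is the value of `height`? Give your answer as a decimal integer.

5630

`height` follows `offset` (8 bytes), so it starts at byte offset 8 and occupies 2 bytes.
Bytes at offsets 8..9: FE 15.
Little-endian: lowest address holds the least-significant byte.
Reassemble most-significant byte first: 15 FE → 0x15FE.
0x15FE = 5630.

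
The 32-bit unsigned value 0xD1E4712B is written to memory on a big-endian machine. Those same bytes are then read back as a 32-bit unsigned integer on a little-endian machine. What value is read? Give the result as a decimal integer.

Stored big-endian, the bytes at ascending addresses are D1 E4 71 2B.
Read back as little-endian, the first byte is least significant, giving 0x2B71E4D1.
0x2B71E4D1 = 728884433.

728884433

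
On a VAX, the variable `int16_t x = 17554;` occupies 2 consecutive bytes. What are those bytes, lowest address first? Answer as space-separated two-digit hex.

17554 in hexadecimal, padded to 16 bits, is 0x4492.
Split into bytes (most-significant first): 44 92.
Little-endian stores the least-significant byte at the lowest address.
So at ascending addresses the bytes are 92 44.

92 44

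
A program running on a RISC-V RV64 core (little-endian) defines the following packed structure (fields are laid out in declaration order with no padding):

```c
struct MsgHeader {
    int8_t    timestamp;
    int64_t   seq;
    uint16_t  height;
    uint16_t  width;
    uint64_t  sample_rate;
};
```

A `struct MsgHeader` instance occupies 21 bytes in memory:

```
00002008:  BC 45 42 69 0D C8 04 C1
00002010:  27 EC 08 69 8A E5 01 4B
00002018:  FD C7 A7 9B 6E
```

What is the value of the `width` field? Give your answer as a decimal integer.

`width` follows `timestamp` (1 B), `seq` (8 B), `height` (2 B), so it starts at offset 1 + 8 + 2 = 11 and occupies 2 bytes.
Bytes at offsets 11..12: 69 8A.
In little-endian order the low byte comes first in memory.
Reassemble most-significant byte first: 8A 69 → 0x8A69.
0x8A69 = 35433.

35433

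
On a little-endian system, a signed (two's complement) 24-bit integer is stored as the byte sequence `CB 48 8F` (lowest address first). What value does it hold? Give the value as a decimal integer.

-7386933

Little-endian: lowest address holds the least-significant byte.
Reassemble most-significant byte first: 8F 48 CB → 0x8F48CB.
Top bit is set, so as a signed 24-bit value this is 0x8F48CB − 2^24 = -7386933.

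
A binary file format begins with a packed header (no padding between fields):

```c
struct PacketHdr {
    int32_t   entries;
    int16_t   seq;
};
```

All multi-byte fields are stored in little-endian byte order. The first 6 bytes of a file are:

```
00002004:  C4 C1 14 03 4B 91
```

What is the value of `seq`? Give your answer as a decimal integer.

-28341

`seq` follows `entries` (4 bytes), so it starts at byte offset 4 and occupies 2 bytes.
Bytes at offsets 4..5: 4B 91.
Little-endian: lowest address holds the least-significant byte.
Reassemble most-significant byte first: 91 4B → 0x914B.
Top bit is set, so as a signed 16-bit value this is 0x914B − 2^16 = -28341.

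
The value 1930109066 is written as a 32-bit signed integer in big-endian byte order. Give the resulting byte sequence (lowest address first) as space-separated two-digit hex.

73 0B 20 8A

1930109066 in hexadecimal, padded to 32 bits, is 0x730B208A.
Split into bytes (most-significant first): 73 0B 20 8A.
In big-endian order the high byte comes first in memory.
So the memory order matches the most-significant-first order: 73 0B 20 8A.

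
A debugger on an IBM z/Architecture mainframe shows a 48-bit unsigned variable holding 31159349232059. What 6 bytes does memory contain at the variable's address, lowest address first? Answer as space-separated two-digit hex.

31159349232059 in hexadecimal, padded to 48 bits, is 0x1C56D9F141BB.
Split into bytes (most-significant first): 1C 56 D9 F1 41 BB.
Big-endian: lowest address holds the most-significant byte.
So the memory order matches the most-significant-first order: 1C 56 D9 F1 41 BB.

1C 56 D9 F1 41 BB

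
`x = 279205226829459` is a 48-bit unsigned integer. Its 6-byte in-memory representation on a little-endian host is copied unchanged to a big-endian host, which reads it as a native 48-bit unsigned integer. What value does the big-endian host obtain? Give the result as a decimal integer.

279205226829459 in 48-bit hexadecimal is 0xFDEF885D5693.
Stored little-endian, the bytes at ascending addresses are 93 56 5D 88 EF FD.
Read back as big-endian, the last byte is least significant, giving 0x93565D88EFFD.
0x93565D88EFFD = 161999145725949.

161999145725949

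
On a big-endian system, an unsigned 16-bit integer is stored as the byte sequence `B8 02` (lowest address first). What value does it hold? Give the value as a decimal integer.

47106

In big-endian order the high byte comes first in memory.
The bytes are already most-significant first: 0xB802.
0xB802 = 47106.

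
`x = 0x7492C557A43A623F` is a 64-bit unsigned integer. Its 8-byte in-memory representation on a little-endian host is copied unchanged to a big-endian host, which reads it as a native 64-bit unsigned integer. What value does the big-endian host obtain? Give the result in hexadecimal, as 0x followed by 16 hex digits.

Stored little-endian, the bytes at ascending addresses are 3F 62 3A A4 57 C5 92 74.
Read back as big-endian, the last byte is least significant, giving 0x3F623AA457C59274.

0x3F623AA457C59274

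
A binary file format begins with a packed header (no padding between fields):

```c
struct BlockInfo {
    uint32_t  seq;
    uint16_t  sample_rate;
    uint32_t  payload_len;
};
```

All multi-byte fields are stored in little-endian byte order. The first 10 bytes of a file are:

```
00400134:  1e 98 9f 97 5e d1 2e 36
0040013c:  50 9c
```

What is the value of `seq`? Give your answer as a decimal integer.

`seq` is the first field, at byte offset 0, occupying 4 bytes.
Bytes at offsets 0..3: 1E 98 9F 97.
Little-endian: lowest address holds the least-significant byte.
Reassemble most-significant byte first: 97 9F 98 1E → 0x979F981E.
0x979F981E = 2543818782.

2543818782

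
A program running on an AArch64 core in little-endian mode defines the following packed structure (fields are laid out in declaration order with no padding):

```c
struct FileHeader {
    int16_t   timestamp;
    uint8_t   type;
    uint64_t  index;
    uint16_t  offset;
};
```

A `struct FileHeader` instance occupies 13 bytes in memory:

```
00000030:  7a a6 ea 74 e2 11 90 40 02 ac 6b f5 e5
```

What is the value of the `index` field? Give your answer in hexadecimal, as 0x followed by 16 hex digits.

0x6BAC02409011E274

`index` follows `timestamp` (2 B), `type` (1 B), so it starts at offset 2 + 1 = 3 and occupies 8 bytes.
Bytes at offsets 3..10: 74 E2 11 90 40 02 AC 6B.
In little-endian order the low byte comes first in memory.
Reassemble most-significant byte first: 6B AC 02 40 90 11 E2 74 → 0x6BAC02409011E274.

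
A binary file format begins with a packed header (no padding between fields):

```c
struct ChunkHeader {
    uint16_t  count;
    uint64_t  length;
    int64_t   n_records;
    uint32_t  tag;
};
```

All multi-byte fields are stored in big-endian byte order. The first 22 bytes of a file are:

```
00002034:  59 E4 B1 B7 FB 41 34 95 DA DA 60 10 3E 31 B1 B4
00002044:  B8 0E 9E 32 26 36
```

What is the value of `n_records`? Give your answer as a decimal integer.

6922101010424182798

`n_records` follows `count` (2 B), `length` (8 B), so it starts at offset 2 + 8 = 10 and occupies 8 bytes.
Bytes at offsets 10..17: 60 10 3E 31 B1 B4 B8 0E.
In big-endian order the high byte comes first in memory.
The bytes are already most-significant first: 0x60103E31B1B4B80E.
0x60103E31B1B4B80E = 6922101010424182798.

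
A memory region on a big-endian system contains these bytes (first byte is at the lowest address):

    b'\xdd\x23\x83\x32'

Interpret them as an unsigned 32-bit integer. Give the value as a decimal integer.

3710092082

Big-endian: lowest address holds the most-significant byte.
The bytes are already most-significant first: 0xDD238332.
0xDD238332 = 3710092082.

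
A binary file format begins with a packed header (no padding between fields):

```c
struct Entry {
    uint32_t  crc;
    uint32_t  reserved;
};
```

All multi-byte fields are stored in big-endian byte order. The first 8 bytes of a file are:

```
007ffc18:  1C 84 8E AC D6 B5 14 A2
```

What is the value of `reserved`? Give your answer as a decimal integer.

3602191522

`reserved` follows `crc` (4 bytes), so it starts at byte offset 4 and occupies 4 bytes.
Bytes at offsets 4..7: D6 B5 14 A2.
Big-endian stores the most-significant byte at the lowest address.
The bytes are already most-significant first: 0xD6B514A2.
0xD6B514A2 = 3602191522.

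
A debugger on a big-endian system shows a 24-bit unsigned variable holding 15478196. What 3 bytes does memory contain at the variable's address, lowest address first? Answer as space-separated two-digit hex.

EC 2D B4

15478196 in hexadecimal, padded to 24 bits, is 0xEC2DB4.
Split into bytes (most-significant first): EC 2D B4.
In big-endian order the high byte comes first in memory.
So the memory order matches the most-significant-first order: EC 2D B4.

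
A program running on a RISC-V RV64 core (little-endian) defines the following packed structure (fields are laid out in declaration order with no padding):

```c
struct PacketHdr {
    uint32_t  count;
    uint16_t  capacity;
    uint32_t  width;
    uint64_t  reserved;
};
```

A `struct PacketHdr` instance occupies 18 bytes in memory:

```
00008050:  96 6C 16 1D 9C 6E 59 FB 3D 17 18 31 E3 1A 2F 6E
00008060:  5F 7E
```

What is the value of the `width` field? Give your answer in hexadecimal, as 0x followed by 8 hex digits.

0x173DFB59

`width` follows `count` (4 B), `capacity` (2 B), so it starts at offset 4 + 2 = 6 and occupies 4 bytes.
Bytes at offsets 6..9: 59 FB 3D 17.
Little-endian: lowest address holds the least-significant byte.
Reassemble most-significant byte first: 17 3D FB 59 → 0x173DFB59.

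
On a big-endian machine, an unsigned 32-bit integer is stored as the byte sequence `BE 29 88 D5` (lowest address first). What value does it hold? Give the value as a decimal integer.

3190393045

In big-endian order the high byte comes first in memory.
The bytes are already most-significant first: 0xBE2988D5.
0xBE2988D5 = 3190393045.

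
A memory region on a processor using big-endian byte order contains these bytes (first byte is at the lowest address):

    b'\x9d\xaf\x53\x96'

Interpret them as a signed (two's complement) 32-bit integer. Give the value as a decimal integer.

Big-endian: lowest address holds the most-significant byte.
The bytes are already most-significant first: 0x9DAF5396.
Top bit is set, so as a signed 32-bit value this is 0x9DAF5396 − 2^32 = -1649454186.

-1649454186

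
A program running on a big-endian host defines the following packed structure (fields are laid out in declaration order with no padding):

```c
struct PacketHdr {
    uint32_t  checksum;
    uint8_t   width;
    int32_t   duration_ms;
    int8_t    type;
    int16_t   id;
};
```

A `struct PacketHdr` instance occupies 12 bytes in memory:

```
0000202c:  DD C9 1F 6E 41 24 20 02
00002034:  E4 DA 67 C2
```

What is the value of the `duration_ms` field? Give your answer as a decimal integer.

606077668

`duration_ms` follows `checksum` (4 B), `width` (1 B), so it starts at offset 4 + 1 = 5 and occupies 4 bytes.
Bytes at offsets 5..8: 24 20 02 E4.
In big-endian order the high byte comes first in memory.
The bytes are already most-significant first: 0x242002E4.
0x242002E4 = 606077668.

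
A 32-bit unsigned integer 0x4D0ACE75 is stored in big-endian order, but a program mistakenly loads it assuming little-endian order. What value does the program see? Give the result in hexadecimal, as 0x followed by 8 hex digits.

Stored big-endian, the bytes at ascending addresses are 4D 0A CE 75.
Read back as little-endian, the first byte is least significant, giving 0x75CE0A4D.

0x75CE0A4D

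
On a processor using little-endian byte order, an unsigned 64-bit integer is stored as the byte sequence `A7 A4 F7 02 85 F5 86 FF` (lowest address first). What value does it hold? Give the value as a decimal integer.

18412674078180091047

Little-endian: lowest address holds the least-significant byte.
Reassemble most-significant byte first: FF 86 F5 85 02 F7 A4 A7 → 0xFF86F58502F7A4A7.
0xFF86F58502F7A4A7 = 18412674078180091047.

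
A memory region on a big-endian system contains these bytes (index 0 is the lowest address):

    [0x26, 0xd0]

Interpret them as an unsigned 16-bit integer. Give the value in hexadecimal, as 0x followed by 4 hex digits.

0x26D0

Big-endian: lowest address holds the most-significant byte.
The bytes are already most-significant first: 0x26D0.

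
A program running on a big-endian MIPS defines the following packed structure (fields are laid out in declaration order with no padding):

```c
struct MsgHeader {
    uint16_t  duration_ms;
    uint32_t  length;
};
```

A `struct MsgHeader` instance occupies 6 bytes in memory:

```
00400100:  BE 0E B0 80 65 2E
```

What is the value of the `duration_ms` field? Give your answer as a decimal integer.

48654

`duration_ms` is the first field, at byte offset 0, occupying 2 bytes.
Bytes at offsets 0..1: BE 0E.
Big-endian stores the most-significant byte at the lowest address.
The bytes are already most-significant first: 0xBE0E.
0xBE0E = 48654.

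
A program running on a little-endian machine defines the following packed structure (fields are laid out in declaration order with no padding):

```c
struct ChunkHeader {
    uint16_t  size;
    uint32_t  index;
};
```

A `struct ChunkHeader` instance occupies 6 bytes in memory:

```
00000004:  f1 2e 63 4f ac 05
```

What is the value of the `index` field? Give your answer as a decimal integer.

`index` follows `size` (2 bytes), so it starts at byte offset 2 and occupies 4 bytes.
Bytes at offsets 2..5: 63 4F AC 05.
In little-endian order the low byte comes first in memory.
Reassemble most-significant byte first: 05 AC 4F 63 → 0x05AC4F63.
0x05AC4F63 = 95178595.

95178595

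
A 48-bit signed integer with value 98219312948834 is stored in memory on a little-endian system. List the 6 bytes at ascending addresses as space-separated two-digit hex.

62 26 42 77 54 59

98219312948834 in hexadecimal, padded to 48 bits, is 0x595477422662.
Split into bytes (most-significant first): 59 54 77 42 26 62.
Little-endian stores the least-significant byte at the lowest address.
So at ascending addresses the bytes are 62 26 42 77 54 59.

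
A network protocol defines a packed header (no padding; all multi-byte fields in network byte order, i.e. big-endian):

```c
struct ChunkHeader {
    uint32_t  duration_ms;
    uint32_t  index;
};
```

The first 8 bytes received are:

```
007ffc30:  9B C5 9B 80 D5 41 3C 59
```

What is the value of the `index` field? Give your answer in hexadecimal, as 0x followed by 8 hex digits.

0xD5413C59

`index` follows `duration_ms` (4 bytes), so it starts at byte offset 4 and occupies 4 bytes.
Bytes at offsets 4..7: D5 41 3C 59.
Big-endian: lowest address holds the most-significant byte.
The bytes are already most-significant first: 0xD5413C59.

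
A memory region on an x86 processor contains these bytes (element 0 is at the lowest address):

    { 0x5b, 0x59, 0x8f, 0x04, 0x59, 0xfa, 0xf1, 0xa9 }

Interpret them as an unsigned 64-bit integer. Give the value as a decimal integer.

Little-endian: lowest address holds the least-significant byte.
Reassemble most-significant byte first: A9 F1 FA 59 04 8F 59 5B → 0xA9F1FA59048F595B.
0xA9F1FA59048F595B = 12245844122032626011.

12245844122032626011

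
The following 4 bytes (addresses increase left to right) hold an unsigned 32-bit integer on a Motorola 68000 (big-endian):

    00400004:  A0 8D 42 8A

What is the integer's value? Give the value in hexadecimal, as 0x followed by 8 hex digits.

Big-endian stores the most-significant byte at the lowest address.
The bytes are already most-significant first: 0xA08D428A.

0xA08D428A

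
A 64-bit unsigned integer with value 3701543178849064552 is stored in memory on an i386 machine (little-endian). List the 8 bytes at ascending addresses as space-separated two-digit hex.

68 96 11 D8 E8 85 5E 33

3701543178849064552 in hexadecimal, padded to 64 bits, is 0x335E85E8D8119668.
Split into bytes (most-significant first): 33 5E 85 E8 D8 11 96 68.
Little-endian: lowest address holds the least-significant byte.
So at ascending addresses the bytes are 68 96 11 D8 E8 85 5E 33.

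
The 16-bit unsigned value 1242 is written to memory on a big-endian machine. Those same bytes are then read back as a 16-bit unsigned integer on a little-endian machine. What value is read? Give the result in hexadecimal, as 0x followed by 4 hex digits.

0xDA04

1242 in 16-bit hexadecimal is 0x04DA.
Stored big-endian, the bytes at ascending addresses are 04 DA.
Read back as little-endian, the first byte is least significant, giving 0xDA04.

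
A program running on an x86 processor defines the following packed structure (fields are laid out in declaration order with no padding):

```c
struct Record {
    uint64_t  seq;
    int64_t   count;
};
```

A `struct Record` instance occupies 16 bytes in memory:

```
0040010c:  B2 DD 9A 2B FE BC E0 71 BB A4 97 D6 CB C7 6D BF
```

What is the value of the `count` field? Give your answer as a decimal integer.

-4652843161711303493

`count` follows `seq` (8 bytes), so it starts at byte offset 8 and occupies 8 bytes.
Bytes at offsets 8..15: BB A4 97 D6 CB C7 6D BF.
Little-endian stores the least-significant byte at the lowest address.
Reassemble most-significant byte first: BF 6D C7 CB D6 97 A4 BB → 0xBF6DC7CBD697A4BB.
Top bit is set, so as a signed 64-bit value this is 0xBF6DC7CBD697A4BB − 2^64 = -4652843161711303493.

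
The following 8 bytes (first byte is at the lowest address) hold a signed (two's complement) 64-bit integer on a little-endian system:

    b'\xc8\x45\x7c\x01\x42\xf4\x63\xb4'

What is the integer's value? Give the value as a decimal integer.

Little-endian: lowest address holds the least-significant byte.
Reassemble most-significant byte first: B4 63 F4 42 01 7C 45 C8 → 0xB463F442017C45C8.
Top bit is set, so as a signed 64-bit value this is 0xB463F442017C45C8 − 2^64 = -5448242559858227768.

-5448242559858227768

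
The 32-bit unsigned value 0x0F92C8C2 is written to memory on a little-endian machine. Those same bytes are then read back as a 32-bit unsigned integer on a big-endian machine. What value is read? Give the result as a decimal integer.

Stored little-endian, the bytes at ascending addresses are C2 C8 92 0F.
Read back as big-endian, the last byte is least significant, giving 0xC2C8920F.
0xC2C8920F = 3267924495.

3267924495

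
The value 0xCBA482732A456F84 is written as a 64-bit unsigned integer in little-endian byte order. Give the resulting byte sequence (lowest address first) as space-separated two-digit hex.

Split into bytes (most-significant first): CB A4 82 73 2A 45 6F 84.
In little-endian order the low byte comes first in memory.
So at ascending addresses the bytes are 84 6F 45 2A 73 82 A4 CB.

84 6F 45 2A 73 82 A4 CB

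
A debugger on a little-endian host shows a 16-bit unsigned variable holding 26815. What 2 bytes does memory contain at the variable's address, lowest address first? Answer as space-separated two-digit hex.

BF 68

26815 in hexadecimal, padded to 16 bits, is 0x68BF.
Split into bytes (most-significant first): 68 BF.
Little-endian: lowest address holds the least-significant byte.
So at ascending addresses the bytes are BF 68.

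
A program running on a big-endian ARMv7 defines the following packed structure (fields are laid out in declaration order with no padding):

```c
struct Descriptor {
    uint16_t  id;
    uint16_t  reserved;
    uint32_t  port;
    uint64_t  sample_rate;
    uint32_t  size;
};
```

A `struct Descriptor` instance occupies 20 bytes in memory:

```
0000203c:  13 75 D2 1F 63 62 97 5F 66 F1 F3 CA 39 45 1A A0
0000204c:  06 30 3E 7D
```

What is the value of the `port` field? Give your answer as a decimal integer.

`port` follows `id` (2 B), `reserved` (2 B), so it starts at offset 2 + 2 = 4 and occupies 4 bytes.
Bytes at offsets 4..7: 63 62 97 5F.
In big-endian order the high byte comes first in memory.
The bytes are already most-significant first: 0x6362975F.
0x6362975F = 1667405663.

1667405663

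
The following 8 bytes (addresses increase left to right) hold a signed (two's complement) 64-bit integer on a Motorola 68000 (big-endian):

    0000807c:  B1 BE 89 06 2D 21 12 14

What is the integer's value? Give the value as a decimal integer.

-5638919023801331180

Big-endian stores the most-significant byte at the lowest address.
The bytes are already most-significant first: 0xB1BE89062D211214.
Top bit is set, so as a signed 64-bit value this is 0xB1BE89062D211214 − 2^64 = -5638919023801331180.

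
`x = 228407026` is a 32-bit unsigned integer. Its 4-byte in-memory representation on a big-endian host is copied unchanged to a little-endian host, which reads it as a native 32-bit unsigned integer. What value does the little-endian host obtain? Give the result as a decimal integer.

228407026 in 32-bit hexadecimal is 0x0D9D36F2.
Stored big-endian, the bytes at ascending addresses are 0D 9D 36 F2.
Read back as little-endian, the first byte is least significant, giving 0xF2369D0D.
0xF2369D0D = 4063665421.

4063665421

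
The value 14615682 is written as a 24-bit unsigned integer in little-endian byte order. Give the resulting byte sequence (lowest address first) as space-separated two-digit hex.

82 04 DF

14615682 in hexadecimal, padded to 24 bits, is 0xDF0482.
Split into bytes (most-significant first): DF 04 82.
Little-endian stores the least-significant byte at the lowest address.
So at ascending addresses the bytes are 82 04 DF.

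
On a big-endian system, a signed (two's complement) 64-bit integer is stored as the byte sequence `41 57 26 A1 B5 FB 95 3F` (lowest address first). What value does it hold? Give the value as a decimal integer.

Big-endian: lowest address holds the most-significant byte.
The bytes are already most-significant first: 0x415726A1B5FB953F.
0x415726A1B5FB953F = 4708274411423896895.

4708274411423896895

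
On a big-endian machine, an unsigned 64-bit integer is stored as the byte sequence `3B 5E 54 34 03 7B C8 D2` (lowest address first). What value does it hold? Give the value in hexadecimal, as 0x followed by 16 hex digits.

Big-endian: lowest address holds the most-significant byte.
The bytes are already most-significant first: 0x3B5E5434037BC8D2.

0x3B5E5434037BC8D2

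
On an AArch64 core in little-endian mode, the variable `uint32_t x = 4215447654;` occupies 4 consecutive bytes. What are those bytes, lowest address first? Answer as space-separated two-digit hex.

66 A0 42 FB

4215447654 in hexadecimal, padded to 32 bits, is 0xFB42A066.
Split into bytes (most-significant first): FB 42 A0 66.
Little-endian: lowest address holds the least-significant byte.
So at ascending addresses the bytes are 66 A0 42 FB.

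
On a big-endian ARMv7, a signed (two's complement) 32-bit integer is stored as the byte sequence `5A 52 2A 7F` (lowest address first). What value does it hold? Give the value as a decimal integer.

1515334271

Big-endian stores the most-significant byte at the lowest address.
The bytes are already most-significant first: 0x5A522A7F.
0x5A522A7F = 1515334271.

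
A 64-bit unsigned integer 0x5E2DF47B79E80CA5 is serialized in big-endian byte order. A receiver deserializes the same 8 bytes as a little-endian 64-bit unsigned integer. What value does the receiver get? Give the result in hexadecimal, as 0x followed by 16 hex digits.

Stored big-endian, the bytes at ascending addresses are 5E 2D F4 7B 79 E8 0C A5.
Read back as little-endian, the first byte is least significant, giving 0xA50CE8797BF42D5E.

0xA50CE8797BF42D5E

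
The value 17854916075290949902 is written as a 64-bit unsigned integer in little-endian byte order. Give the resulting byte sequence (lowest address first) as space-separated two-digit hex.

17854916075290949902 in hexadecimal, padded to 64 bits, is 0xF7C967923220F90E.
Split into bytes (most-significant first): F7 C9 67 92 32 20 F9 0E.
Little-endian: lowest address holds the least-significant byte.
So at ascending addresses the bytes are 0E F9 20 32 92 67 C9 F7.

0E F9 20 32 92 67 C9 F7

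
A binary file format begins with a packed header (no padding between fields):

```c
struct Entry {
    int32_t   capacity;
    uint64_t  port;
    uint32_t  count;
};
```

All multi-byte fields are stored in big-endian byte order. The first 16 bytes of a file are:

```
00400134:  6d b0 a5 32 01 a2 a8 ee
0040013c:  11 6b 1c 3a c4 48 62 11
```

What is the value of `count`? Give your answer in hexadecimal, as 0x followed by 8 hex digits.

`count` follows `capacity` (4 B), `port` (8 B), so it starts at offset 4 + 8 = 12 and occupies 4 bytes.
Bytes at offsets 12..15: C4 48 62 11.
Big-endian stores the most-significant byte at the lowest address.
The bytes are already most-significant first: 0xC4486211.

0xC4486211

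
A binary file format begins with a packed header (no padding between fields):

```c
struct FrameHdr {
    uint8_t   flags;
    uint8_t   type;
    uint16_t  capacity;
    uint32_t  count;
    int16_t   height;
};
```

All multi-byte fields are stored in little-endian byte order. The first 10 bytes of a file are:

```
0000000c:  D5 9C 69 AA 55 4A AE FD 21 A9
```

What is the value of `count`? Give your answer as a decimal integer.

`count` follows `flags` (1 B), `type` (1 B), `capacity` (2 B), so it starts at offset 1 + 1 + 2 = 4 and occupies 4 bytes.
Bytes at offsets 4..7: 55 4A AE FD.
Little-endian: lowest address holds the least-significant byte.
Reassemble most-significant byte first: FD AE 4A 55 → 0xFDAE4A55.
0xFDAE4A55 = 4256057941.

4256057941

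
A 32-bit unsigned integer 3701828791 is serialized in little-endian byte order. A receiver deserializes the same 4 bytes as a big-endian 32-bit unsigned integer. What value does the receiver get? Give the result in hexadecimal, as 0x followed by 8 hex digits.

0xB76CA5DC

3701828791 in 32-bit hexadecimal is 0xDCA56CB7.
Stored little-endian, the bytes at ascending addresses are B7 6C A5 DC.
Read back as big-endian, the last byte is least significant, giving 0xB76CA5DC.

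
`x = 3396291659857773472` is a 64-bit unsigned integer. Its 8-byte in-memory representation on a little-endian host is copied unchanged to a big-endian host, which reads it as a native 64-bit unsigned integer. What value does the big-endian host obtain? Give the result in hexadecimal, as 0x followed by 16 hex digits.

3396291659857773472 in 64-bit hexadecimal is 0x2F220D453371C3A0.
Stored little-endian, the bytes at ascending addresses are A0 C3 71 33 45 0D 22 2F.
Read back as big-endian, the last byte is least significant, giving 0xA0C37133450D222F.

0xA0C37133450D222F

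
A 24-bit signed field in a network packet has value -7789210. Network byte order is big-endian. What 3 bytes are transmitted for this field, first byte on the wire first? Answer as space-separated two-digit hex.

Two's complement of -7789210 in 24 bits: 7789210 = 0x76DA9A; invert → 0x892565; add 1 → 0x892566.
Split into bytes (most-significant first): 89 25 66.
In big-endian order the high byte comes first in memory.
So the memory order matches the most-significant-first order: 89 25 66.

89 25 66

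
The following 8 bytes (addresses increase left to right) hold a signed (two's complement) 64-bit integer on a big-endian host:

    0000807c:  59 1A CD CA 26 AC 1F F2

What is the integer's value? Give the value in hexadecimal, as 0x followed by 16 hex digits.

0x591ACDCA26AC1FF2

Big-endian stores the most-significant byte at the lowest address.
The bytes are already most-significant first: 0x591ACDCA26AC1FF2.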